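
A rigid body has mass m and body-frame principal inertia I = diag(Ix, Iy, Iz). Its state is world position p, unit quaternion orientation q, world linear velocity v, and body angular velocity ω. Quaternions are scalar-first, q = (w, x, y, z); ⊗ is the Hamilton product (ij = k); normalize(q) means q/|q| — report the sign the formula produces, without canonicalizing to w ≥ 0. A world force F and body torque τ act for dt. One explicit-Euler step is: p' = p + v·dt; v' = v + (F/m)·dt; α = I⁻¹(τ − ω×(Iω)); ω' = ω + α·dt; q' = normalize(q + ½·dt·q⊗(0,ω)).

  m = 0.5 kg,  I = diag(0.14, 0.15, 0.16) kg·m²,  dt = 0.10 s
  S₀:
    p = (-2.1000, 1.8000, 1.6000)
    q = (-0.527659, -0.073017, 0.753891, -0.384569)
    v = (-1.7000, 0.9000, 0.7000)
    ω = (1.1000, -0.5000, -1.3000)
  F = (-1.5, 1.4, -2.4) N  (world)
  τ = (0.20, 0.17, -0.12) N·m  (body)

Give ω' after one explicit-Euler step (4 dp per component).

ω' = (1.2382, -0.4057, -1.3716)

precession coupling ω×(Iω) = (0.0065, 0.0286, -0.0055)
α = I⁻¹(τ − ω×Iω) = (1.3821, 0.9427, -0.7156)
ω' = ω + α·dt = (1.2382, -0.4057, -1.3716)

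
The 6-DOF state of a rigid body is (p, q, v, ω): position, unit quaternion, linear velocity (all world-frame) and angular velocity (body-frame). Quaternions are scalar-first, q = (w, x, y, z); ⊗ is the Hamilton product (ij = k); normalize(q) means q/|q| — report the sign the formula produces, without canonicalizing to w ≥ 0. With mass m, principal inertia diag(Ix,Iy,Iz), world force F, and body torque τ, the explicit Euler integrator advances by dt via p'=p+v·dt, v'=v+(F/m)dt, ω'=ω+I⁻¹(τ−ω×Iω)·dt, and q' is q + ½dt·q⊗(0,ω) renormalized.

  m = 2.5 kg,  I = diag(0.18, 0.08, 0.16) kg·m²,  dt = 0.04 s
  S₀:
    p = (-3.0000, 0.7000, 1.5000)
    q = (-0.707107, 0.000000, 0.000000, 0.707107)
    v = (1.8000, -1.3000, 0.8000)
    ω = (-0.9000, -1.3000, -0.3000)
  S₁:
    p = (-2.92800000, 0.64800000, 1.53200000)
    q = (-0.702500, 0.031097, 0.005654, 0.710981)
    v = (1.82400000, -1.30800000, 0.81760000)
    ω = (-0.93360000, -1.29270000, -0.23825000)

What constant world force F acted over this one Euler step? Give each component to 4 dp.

Δv = v₁−v₀ = (0.02400000, -0.00800000, 0.01760000)
applied force F = (1.5000, -0.5000, 1.1000)

F = (1.5000, -0.5000, 1.1000)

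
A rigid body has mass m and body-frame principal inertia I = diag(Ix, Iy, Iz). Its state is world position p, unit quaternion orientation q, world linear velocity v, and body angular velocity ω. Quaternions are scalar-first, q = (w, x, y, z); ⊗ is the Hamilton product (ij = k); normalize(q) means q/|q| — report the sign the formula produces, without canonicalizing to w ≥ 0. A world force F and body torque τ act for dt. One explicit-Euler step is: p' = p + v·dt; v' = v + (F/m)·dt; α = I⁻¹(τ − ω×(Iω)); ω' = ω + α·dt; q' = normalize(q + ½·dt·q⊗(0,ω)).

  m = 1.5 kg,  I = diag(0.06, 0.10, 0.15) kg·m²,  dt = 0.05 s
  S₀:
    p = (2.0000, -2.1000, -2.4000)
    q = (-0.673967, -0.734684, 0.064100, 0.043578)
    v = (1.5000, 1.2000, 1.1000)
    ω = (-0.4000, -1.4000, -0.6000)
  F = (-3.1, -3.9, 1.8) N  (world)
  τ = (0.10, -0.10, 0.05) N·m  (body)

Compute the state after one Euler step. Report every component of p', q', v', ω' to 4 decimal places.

p' = (2.0750, -2.0400, -2.3450)
q' = (-0.6779, -0.7268, 0.0762, 0.0800)
v' = (1.3967, 1.0700, 1.1600)
ω' = (-0.3517, -1.4392, -0.5908)

α = I⁻¹(τ − ω×Iω) = (0.9667, -0.7840, 0.1840)
new body rate ω' = (-0.3517, -1.4392, -0.5908)
Hamilton product q⊗(0,ω) = (-0.1779868, 0.2921360, 0.4853122, 1.4585778)
updated quaternion q' = (-0.6779, -0.7268, 0.0762, 0.0800)
p' = p + v·dt = (2.0750, -2.0400, -2.3450)
v + (F/m)dt = (1.3967, 1.0700, 1.1600)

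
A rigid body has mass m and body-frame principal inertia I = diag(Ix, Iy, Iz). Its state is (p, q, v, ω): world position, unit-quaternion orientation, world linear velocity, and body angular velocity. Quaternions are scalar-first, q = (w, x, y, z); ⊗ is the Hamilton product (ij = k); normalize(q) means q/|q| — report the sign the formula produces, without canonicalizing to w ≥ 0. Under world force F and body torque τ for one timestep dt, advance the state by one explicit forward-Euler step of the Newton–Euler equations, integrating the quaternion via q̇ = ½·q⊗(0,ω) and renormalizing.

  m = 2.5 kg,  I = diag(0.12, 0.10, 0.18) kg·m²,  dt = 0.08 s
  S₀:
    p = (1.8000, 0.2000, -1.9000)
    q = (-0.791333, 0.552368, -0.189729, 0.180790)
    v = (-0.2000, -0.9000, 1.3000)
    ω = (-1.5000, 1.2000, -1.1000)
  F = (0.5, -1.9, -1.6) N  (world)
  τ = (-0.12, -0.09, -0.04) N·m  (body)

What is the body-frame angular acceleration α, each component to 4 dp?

α = (-0.1200, 0.0900, -0.4222)

ω×(Iω) gyroscopic = (-0.1056, -0.0990, 0.0360)
angular accel α = (-0.1200, 0.0900, -0.4222)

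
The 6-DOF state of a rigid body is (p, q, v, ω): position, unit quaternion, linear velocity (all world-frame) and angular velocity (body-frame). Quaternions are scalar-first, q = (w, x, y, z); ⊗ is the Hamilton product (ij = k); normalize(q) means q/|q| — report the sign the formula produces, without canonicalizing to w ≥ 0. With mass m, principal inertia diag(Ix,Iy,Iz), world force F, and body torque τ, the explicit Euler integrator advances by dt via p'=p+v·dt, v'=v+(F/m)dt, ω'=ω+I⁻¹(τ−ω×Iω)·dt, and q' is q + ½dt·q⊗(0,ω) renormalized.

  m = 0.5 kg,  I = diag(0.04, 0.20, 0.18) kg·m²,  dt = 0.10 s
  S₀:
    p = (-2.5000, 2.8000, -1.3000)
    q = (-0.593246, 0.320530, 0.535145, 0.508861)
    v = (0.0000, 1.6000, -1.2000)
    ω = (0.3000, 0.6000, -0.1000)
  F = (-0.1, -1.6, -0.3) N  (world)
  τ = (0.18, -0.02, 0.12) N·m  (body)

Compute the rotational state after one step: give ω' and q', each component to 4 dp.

ω' = (0.7470, 0.5879, -0.0493)
q' = (-0.6112, 0.2935, 0.5263, 0.5131)

(τ − ω×Iω)/I = (4.4700, -0.1210, 0.5067)
new body rate ω' = (0.7470, 0.5879, -0.0493)
Hamilton product q⊗(0,ω) = (-0.3663599, -0.5368049, -0.1712363, 0.0910991)
q + ½dt·q⊗(0,ω), renormalized = (-0.6112, 0.2935, 0.5263, 0.5131)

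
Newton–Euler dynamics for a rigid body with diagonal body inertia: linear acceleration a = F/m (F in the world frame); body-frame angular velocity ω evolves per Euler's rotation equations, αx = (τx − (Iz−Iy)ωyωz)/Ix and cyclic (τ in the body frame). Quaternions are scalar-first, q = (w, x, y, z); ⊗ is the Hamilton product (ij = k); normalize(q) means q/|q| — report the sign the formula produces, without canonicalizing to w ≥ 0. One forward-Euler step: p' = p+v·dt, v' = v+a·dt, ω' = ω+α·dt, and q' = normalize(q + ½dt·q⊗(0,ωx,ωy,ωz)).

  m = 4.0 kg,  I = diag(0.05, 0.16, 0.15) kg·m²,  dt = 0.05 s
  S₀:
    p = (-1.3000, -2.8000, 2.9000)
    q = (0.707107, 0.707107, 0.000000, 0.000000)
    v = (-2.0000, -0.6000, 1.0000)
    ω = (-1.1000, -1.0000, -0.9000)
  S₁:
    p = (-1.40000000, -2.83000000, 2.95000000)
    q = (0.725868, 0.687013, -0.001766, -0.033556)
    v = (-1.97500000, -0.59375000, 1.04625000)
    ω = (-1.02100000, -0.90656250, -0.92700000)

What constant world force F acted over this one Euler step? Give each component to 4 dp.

velocity change Δv = (0.02500000, 0.00625000, 0.04625000)
applied force F = (2.0000, 0.5000, 3.7000)

F = (2.0000, 0.5000, 3.7000)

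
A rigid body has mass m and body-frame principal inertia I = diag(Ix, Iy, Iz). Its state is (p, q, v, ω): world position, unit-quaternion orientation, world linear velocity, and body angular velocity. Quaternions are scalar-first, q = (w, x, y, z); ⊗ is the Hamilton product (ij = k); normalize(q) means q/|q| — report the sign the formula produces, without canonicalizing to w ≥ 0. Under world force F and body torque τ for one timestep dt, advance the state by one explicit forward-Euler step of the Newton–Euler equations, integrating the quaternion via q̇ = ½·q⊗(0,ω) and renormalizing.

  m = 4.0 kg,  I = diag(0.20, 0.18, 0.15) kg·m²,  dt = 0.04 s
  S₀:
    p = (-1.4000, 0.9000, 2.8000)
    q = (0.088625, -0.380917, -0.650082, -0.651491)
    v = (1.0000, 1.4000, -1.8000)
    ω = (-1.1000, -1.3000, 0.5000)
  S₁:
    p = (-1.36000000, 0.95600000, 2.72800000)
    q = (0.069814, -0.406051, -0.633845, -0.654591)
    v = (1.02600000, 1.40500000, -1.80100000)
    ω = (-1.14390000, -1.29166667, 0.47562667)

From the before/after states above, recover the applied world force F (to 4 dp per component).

F = (2.6000, 0.5000, -0.1000)

Δv = v₁−v₀ = (0.02600000, 0.00500000, -0.00100000)
F = m·Δv/dt = (2.6000, 0.5000, -0.1000)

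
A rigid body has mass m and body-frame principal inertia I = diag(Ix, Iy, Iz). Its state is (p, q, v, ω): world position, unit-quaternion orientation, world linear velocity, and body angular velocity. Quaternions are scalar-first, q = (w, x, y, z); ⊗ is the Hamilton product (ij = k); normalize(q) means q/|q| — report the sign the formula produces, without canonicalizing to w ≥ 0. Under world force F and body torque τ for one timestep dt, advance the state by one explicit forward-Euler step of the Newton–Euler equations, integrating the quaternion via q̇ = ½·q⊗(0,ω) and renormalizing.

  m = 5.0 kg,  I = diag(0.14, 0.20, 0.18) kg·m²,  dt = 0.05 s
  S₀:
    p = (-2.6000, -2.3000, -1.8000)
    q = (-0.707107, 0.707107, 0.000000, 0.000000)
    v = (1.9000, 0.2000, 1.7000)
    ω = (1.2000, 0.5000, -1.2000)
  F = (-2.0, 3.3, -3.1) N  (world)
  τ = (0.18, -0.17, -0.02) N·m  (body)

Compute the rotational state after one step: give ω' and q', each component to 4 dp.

(τ − ω×Iω)/I = (1.2000, -1.1380, -0.3111)
ω' = ω + α·dt = (1.2600, 0.4431, -1.2156)
2q̇ = q⊗(0,ω) = (-0.8485284, -0.8485284, 0.4949749, 1.2020819)
q' = normalize(q + ½dt·q⊗(0,ω)) = (-0.7276, 0.6852, 0.0124, 0.0300)

ω' = (1.2600, 0.4431, -1.2156)
q' = (-0.7276, 0.6852, 0.0124, 0.0300)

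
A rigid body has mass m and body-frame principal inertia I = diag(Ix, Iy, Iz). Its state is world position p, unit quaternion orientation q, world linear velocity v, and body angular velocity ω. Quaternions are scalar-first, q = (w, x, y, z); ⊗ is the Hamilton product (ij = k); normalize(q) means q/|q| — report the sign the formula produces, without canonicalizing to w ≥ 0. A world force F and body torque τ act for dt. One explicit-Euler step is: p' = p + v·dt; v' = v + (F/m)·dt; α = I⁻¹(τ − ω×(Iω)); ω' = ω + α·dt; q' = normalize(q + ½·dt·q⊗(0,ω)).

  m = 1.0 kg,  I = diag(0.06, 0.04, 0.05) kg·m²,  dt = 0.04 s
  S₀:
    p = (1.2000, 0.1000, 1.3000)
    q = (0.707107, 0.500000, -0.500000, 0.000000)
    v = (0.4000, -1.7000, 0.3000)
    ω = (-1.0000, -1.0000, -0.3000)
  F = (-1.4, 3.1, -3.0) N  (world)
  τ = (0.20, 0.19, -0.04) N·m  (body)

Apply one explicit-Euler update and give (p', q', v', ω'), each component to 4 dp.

p' = (1.2160, 0.0320, 1.3120)
q' = (0.7068, 0.4887, -0.5109, -0.0242)
v' = (0.3440, -1.5760, 0.1800)
ω' = (-0.8687, -0.8130, -0.3160)

ω×(Iω) gyroscopic = (0.0030, 0.0030, -0.0200)
angular accel α = (3.2833, 4.6750, -0.4000)
new body rate ω' = (-0.8687, -0.8130, -0.3160)
2q̇ = q⊗(0,ω) = (0.0000000, -0.5571070, -0.5571070, -1.2121321)
q' = normalize(q + ½dt·q⊗(0,ω)) = (0.7068, 0.4887, -0.5109, -0.0242)
a = F/m = (-1.4000, 3.1000, -3.0000)
p + v·dt = (1.2160, 0.0320, 1.3120)
v' = v + a·dt = (0.3440, -1.5760, 0.1800)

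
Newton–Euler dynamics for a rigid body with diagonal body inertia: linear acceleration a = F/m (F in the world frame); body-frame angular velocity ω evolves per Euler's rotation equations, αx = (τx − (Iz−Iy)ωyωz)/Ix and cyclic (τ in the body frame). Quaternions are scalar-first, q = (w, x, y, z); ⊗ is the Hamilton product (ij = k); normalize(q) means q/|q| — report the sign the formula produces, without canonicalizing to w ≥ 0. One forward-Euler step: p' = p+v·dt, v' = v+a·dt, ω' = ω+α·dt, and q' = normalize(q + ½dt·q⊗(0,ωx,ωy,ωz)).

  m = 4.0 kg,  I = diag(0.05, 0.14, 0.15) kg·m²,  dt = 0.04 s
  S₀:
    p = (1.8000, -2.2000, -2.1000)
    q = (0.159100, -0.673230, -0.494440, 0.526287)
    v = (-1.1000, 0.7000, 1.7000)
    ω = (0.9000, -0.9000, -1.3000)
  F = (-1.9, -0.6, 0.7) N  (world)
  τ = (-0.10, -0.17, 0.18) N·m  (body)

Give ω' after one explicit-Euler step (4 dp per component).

ω' = (0.8106, -0.9820, -1.2326)

precession coupling ω×(Iω) = (0.0117, 0.1170, -0.0729)
angular accel α = (-2.2340, -2.0500, 1.6860)
new body rate ω' = (0.8106, -0.9820, -1.2326)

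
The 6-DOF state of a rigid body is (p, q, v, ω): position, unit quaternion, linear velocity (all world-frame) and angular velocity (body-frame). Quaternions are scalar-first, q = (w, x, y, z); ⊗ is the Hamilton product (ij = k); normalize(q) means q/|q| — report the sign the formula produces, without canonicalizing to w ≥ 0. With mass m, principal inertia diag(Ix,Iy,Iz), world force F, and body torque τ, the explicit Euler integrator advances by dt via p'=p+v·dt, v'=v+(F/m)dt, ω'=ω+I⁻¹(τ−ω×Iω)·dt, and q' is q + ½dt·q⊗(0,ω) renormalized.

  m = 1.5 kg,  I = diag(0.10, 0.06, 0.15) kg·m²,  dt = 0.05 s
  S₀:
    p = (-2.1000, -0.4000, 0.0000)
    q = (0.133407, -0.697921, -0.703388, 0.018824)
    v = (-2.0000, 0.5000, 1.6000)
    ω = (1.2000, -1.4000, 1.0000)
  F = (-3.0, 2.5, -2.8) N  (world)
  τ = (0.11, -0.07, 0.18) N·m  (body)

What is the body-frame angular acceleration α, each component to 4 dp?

gyro term ω×Iω = (-0.1260, -0.0600, 0.0672)
angular accel α = (2.3600, -0.1667, 0.7520)

α = (2.3600, -0.1667, 0.7520)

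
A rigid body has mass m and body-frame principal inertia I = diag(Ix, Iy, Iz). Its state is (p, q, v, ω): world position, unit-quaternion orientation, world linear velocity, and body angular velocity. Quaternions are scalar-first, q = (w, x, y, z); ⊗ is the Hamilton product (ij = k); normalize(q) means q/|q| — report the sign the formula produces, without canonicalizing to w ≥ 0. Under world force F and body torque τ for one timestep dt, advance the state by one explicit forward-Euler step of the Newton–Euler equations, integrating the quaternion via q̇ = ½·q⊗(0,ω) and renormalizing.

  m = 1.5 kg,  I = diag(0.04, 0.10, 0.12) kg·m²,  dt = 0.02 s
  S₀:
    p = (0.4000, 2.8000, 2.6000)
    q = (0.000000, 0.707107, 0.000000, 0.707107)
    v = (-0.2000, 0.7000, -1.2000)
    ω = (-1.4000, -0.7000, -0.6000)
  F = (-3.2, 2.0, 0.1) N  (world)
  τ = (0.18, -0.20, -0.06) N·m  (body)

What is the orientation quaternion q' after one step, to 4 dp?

q' = (0.0141, 0.7120, -0.0057, 0.7021)

Hamilton product q⊗(0,ω) = (1.4142140, 0.4949749, -0.5656856, -0.4949749)
q + ½dt·q⊗(0,ω), renormalized = (0.0141, 0.7120, -0.0057, 0.7021)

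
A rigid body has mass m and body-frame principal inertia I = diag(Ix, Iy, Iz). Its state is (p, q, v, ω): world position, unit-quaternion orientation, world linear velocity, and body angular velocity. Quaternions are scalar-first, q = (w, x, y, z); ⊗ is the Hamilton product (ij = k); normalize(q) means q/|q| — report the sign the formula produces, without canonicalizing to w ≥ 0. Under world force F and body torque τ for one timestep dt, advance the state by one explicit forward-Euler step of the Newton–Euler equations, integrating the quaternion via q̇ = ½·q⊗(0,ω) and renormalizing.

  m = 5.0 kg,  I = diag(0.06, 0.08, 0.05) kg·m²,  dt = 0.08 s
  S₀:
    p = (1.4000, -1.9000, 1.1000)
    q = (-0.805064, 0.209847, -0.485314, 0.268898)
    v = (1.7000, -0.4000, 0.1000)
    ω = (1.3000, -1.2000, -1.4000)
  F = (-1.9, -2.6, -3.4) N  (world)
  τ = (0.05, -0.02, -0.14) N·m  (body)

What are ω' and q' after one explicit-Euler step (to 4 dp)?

ω' = (1.4339, -1.2018, -1.5741)
q' = (-0.8209, 0.2072, -0.4192, 0.3278)

α = I⁻¹(τ − ω×Iω) = (1.6733, -0.0225, -2.1760)
ω' = ω + α·dt = (1.4339, -1.2018, -1.5741)
Hamilton product q⊗(0,ω) = (-0.4787207, -0.0444660, 1.6094300, 1.5061814)
q' = normalize(q + ½dt·q⊗(0,ω)) = (-0.8209, 0.2072, -0.4192, 0.3278)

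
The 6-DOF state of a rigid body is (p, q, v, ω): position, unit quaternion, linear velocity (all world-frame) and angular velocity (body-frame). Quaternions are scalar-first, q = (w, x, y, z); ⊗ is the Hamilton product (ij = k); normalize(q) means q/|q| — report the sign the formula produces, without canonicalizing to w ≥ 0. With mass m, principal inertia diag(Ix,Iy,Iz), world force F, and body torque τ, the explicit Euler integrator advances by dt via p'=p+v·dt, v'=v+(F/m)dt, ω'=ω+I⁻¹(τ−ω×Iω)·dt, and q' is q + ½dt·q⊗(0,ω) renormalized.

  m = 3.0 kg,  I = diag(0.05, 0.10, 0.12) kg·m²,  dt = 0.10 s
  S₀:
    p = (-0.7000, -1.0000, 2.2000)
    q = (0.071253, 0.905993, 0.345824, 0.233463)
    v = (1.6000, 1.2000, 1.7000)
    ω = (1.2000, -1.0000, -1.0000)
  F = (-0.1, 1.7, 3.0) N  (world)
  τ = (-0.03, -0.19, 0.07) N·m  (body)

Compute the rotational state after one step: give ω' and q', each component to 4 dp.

α = I⁻¹(τ − ω×Iω) = (-1.0000, -2.7400, 1.0833)
new body rate ω' = (1.1000, -1.2740, -0.8917)
q⊗(0,ω) = (-0.5079046, -0.0268574, 1.1148956, -1.3922348)
q + ½dt·q⊗(0,ω), renormalized = (0.0457, 0.9008, 0.3999, 0.1632)

ω' = (1.1000, -1.2740, -0.8917)
q' = (0.0457, 0.9008, 0.3999, 0.1632)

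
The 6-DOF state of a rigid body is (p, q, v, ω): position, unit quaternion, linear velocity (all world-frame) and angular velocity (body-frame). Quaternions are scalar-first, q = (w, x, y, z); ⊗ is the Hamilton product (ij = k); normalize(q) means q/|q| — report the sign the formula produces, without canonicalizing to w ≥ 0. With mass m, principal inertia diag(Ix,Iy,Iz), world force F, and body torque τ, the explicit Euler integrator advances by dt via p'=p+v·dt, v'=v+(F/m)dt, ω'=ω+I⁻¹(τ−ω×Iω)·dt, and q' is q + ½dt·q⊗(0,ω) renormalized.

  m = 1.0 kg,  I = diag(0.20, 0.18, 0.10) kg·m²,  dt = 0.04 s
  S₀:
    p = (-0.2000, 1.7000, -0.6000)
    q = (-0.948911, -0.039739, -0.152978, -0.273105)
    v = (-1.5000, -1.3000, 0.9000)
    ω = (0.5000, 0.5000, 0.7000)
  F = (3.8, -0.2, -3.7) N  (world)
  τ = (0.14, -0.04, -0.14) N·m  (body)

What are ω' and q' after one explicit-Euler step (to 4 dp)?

precession coupling ω×(Iω) = (-0.0280, 0.0350, -0.0050)
α = I⁻¹(τ − ω×Iω) = (0.8400, -0.4167, -1.3500)
new body rate ω' = (0.5336, 0.4833, 0.6460)
Hamilton product q⊗(0,ω) = (0.2875320, -0.4449876, -0.5831907, -0.6076182)
q' = normalize(q + ½dt·q⊗(0,ω)) = (-0.9430, -0.0486, -0.1646, -0.2852)

ω' = (0.5336, 0.4833, 0.6460)
q' = (-0.9430, -0.0486, -0.1646, -0.2852)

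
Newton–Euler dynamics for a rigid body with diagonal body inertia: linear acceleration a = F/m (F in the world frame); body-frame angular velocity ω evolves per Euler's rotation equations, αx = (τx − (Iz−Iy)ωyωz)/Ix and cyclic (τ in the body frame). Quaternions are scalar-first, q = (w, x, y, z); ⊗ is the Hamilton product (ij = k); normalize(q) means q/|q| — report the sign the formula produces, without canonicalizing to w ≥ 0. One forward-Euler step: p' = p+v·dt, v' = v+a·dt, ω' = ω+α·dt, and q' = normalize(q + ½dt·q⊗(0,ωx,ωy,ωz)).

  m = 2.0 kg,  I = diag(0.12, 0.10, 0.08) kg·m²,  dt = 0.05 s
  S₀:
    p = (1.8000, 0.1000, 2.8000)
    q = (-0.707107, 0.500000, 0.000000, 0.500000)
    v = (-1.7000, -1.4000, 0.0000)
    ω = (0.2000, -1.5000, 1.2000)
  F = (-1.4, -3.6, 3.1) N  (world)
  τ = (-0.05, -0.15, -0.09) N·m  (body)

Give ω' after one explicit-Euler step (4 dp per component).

ω' = (0.1642, -1.5798, 1.1400)

ω×(Iω) gyroscopic = (0.0360, 0.0096, 0.0060)
(τ − ω×Iω)/I = (-0.7167, -1.5960, -1.2000)
ω + α·dt = (0.1642, -1.5798, 1.1400)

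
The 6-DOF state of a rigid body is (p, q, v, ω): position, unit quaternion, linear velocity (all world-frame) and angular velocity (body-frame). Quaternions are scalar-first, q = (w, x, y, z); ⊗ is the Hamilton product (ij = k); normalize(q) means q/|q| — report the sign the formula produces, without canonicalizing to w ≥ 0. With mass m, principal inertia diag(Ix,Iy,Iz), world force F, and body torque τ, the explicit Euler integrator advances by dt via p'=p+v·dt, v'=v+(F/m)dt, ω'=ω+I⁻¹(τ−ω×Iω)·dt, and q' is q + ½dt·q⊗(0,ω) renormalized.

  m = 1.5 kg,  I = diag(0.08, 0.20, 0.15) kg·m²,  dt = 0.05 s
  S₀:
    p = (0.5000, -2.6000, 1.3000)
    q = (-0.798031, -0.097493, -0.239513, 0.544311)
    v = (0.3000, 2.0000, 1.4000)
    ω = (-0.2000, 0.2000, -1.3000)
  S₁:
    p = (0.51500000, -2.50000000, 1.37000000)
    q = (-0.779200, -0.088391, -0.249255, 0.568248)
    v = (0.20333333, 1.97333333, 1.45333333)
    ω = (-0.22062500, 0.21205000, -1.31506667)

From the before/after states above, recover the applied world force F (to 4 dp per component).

F = (-2.9000, -0.8000, 1.6000)

v₁ − v₀ = (-0.09666667, -0.02666667, 0.05333333)
m·(v₁−v₀)/dt = (-2.9000, -0.8000, 1.6000)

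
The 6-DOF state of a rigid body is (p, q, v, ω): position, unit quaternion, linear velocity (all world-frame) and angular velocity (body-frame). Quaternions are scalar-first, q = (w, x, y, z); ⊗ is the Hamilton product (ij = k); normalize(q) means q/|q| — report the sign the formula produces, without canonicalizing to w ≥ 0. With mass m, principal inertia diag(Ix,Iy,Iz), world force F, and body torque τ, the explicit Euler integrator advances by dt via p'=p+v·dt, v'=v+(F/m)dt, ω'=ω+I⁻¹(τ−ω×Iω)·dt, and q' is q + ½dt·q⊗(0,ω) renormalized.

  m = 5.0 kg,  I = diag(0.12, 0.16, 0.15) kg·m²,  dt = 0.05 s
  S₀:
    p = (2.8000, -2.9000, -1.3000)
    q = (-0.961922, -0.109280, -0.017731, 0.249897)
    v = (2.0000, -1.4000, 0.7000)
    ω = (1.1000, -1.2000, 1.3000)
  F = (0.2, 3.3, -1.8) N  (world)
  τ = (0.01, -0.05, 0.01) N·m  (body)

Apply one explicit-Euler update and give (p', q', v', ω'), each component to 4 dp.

p' = (2.9000, -2.9700, -1.2650)
q' = (-0.9663, -0.1286, 0.0215, 0.2221)
v' = (2.0020, -1.3670, 0.6820)
ω' = (1.0977, -1.2022, 1.3209)

ω×(Iω) gyroscopic = (0.0156, -0.0429, -0.0528)
α = I⁻¹(τ − ω×Iω) = (-0.0467, -0.0444, 0.4187)
ω + α·dt = (1.0977, -1.2022, 1.3209)
q⊗(0,ω) = (-0.2259353, -0.7812881, 1.5712571, -1.0998585)
q' = normalize(q + ½dt·q⊗(0,ω)) = (-0.9663, -0.1286, 0.0215, 0.2221)
p' = p + v·dt = (2.9000, -2.9700, -1.2650)
v + (F/m)dt = (2.0020, -1.3670, 0.6820)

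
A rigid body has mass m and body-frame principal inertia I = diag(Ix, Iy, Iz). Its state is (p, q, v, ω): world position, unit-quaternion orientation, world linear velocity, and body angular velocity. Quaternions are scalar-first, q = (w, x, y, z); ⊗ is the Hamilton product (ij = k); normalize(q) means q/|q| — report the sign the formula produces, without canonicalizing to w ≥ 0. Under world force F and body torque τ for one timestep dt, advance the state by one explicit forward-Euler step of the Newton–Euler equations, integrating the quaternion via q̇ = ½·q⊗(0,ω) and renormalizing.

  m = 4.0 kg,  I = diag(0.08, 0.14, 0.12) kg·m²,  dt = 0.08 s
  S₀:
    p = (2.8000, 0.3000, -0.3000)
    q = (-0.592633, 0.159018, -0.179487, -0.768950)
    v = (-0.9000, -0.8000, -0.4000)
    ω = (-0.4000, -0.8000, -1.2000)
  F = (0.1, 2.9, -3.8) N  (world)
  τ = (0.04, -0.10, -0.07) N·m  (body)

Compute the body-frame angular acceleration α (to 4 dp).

gyro term ω×Iω = (-0.0192, -0.0192, 0.0192)
(τ − ω×Iω)/I = (0.7400, -0.5771, -0.7433)

α = (0.7400, -0.5771, -0.7433)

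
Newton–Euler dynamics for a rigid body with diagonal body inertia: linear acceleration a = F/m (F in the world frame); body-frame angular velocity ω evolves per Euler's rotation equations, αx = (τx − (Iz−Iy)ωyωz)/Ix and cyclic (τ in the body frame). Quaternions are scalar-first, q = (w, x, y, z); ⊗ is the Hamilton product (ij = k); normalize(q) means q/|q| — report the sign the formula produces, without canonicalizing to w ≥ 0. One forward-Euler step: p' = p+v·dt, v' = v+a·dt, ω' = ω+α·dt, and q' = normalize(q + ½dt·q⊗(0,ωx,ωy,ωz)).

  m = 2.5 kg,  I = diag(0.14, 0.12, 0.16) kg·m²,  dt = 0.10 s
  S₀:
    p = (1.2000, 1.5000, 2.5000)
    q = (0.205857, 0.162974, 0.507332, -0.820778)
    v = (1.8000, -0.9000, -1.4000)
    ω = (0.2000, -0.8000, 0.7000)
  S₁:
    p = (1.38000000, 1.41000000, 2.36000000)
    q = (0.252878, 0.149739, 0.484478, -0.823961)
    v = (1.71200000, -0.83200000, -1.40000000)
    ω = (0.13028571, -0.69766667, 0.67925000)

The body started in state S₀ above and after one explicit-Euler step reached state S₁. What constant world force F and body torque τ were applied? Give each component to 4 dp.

F = (-2.2000, 1.7000, 0.0000)
τ = (-0.1200, 0.1200, -0.0300)

v₁ − v₀ = (-0.08800000, 0.06800000, 0.00000000)
m·(v₁−v₀)/dt = (-2.2000, 1.7000, 0.0000)
rate change Δω = (-0.06971429, 0.10233333, -0.02075000)
gyro term ω₀×Iω₀ = (-0.0224, -0.0028, 0.0032)
τ = I·(Δω/dt) + ω₀×(Iω₀) = (-0.1200, 0.1200, -0.0300)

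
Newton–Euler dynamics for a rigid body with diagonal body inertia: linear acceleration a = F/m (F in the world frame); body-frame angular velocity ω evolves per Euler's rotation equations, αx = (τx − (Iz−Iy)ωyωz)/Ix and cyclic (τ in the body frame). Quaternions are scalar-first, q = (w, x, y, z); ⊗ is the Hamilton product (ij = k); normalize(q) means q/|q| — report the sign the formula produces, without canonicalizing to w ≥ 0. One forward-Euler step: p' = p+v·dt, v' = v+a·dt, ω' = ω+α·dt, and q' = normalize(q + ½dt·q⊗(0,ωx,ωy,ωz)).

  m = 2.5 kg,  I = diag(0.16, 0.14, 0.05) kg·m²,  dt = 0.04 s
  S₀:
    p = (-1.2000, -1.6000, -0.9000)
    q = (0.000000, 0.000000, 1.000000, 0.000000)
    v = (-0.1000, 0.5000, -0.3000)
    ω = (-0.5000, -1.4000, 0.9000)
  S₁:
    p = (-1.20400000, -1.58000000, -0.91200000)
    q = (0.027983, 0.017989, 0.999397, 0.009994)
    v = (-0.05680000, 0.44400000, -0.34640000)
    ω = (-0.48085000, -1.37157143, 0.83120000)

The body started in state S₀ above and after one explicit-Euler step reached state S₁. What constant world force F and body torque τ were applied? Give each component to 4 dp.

F = (2.7000, -3.5000, -2.9000)
τ = (0.1900, 0.0500, -0.1000)

v₁ − v₀ = (0.04320000, -0.05600000, -0.04640000)
m·(v₁−v₀)/dt = (2.7000, -3.5000, -2.9000)
rate change Δω = (0.01915000, 0.02842857, -0.06880000)
applied torque τ = (0.1900, 0.0500, -0.1000)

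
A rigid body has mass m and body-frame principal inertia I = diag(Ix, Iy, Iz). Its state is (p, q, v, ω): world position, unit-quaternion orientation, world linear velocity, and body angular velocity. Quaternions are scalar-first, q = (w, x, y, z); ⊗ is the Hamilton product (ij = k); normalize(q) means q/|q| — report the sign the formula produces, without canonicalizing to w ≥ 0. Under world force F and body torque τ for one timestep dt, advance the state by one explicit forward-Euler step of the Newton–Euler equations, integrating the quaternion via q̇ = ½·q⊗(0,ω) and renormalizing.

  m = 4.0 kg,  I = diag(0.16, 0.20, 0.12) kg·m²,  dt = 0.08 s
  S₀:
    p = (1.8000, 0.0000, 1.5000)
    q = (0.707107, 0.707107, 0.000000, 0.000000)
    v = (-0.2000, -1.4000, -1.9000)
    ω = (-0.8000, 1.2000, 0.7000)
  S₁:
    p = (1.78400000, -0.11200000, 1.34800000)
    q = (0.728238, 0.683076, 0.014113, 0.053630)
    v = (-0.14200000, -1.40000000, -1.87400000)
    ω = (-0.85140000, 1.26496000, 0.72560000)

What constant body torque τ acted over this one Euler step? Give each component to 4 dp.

τ = (-0.1700, 0.1400, 0.0000)

Δω = ω₁−ω₀ = (-0.05140000, 0.06496000, 0.02560000)
ω₀×(Iω₀) = (-0.0672, -0.0224, -0.0384)
I·α + gyro = (-0.1700, 0.1400, 0.0000)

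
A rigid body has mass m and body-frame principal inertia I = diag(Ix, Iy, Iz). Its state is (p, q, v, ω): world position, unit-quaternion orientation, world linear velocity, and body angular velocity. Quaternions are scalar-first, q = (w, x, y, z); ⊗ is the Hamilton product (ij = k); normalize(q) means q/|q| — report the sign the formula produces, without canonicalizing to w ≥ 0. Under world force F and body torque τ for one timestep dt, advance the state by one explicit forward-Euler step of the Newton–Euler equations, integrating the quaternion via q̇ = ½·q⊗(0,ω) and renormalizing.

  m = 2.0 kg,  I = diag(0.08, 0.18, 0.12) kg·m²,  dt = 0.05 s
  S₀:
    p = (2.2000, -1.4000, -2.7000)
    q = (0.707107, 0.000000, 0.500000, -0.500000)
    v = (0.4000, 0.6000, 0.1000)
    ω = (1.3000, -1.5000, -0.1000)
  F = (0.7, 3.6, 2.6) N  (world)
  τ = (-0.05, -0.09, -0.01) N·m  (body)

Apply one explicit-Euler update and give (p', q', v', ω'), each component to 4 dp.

p' = (2.2200, -1.3700, -2.6950)
q' = (0.7237, 0.0030, 0.4567, -0.5174)
v' = (0.4175, 0.6900, 0.1650)
ω' = (1.2744, -1.5264, -0.0229)

a = F/m = (0.3500, 1.8000, 1.3000)
p' = p + v·dt = (2.2200, -1.3700, -2.6950)
v' = v + a·dt = (0.4175, 0.6900, 0.1650)
angular accel α = (-0.5125, -0.5289, 1.5417)
ω' = ω + α·dt = (1.2744, -1.5264, -0.0229)
q⊗(0,ω) = (0.7000000, 0.1192391, -1.7106605, -0.7207107)
updated quaternion q' = (0.7237, 0.0030, 0.4567, -0.5174)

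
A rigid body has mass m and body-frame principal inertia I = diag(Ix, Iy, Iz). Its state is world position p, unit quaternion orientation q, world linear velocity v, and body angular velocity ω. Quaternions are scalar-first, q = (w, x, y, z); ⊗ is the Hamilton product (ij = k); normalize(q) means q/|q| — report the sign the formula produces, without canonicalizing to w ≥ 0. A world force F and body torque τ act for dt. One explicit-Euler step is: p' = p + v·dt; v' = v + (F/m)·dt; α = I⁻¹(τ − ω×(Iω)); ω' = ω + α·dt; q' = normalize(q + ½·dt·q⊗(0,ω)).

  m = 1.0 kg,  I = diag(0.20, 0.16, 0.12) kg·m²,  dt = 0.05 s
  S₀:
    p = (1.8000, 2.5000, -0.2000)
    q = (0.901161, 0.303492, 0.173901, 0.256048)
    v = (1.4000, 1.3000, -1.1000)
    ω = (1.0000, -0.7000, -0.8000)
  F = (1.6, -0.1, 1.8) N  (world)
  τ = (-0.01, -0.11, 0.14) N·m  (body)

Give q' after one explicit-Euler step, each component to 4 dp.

2q̇ = q⊗(0,ω) = (0.0230771, 0.9412738, -0.1319711, -1.1072742)
q + ½dt·q⊗(0,ω), renormalized = (0.9011, 0.3268, 0.1705, 0.2282)

q' = (0.9011, 0.3268, 0.1705, 0.2282)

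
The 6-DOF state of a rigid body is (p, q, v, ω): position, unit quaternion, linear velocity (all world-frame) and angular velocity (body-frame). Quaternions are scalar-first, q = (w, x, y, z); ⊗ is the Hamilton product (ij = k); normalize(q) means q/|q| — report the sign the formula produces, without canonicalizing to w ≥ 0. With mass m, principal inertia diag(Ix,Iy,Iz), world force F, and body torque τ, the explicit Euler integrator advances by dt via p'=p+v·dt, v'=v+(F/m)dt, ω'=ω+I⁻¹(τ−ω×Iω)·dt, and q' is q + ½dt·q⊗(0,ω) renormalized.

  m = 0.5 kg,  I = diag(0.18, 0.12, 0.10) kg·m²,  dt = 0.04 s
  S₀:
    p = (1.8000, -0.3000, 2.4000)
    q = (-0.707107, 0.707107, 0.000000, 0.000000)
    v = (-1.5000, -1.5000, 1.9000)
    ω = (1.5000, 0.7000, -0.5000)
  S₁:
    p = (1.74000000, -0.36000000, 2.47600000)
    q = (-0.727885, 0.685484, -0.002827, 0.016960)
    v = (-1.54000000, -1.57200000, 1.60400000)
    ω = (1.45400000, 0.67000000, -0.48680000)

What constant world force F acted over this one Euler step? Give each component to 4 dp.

velocity change Δv = (-0.04000000, -0.07200000, -0.29600000)
applied force F = (-0.5000, -0.9000, -3.7000)

F = (-0.5000, -0.9000, -3.7000)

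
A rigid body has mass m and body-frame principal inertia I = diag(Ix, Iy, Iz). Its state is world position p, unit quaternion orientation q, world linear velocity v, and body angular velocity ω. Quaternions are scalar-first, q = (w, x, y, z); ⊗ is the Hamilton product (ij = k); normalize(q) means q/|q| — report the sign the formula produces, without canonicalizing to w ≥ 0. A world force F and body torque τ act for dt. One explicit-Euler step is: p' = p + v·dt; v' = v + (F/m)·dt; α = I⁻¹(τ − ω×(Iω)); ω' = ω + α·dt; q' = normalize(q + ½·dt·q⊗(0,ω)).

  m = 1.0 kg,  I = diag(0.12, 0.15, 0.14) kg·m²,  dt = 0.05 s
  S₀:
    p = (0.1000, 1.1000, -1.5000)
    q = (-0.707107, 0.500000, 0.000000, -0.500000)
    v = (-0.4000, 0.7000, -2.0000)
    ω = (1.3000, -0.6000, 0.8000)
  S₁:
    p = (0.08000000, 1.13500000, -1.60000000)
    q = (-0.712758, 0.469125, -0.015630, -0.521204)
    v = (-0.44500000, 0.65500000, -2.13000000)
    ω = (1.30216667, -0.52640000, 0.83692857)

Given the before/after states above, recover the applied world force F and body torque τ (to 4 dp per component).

ω₁ − ω₀ = (0.00216667, 0.07360000, 0.03692857)
applied torque τ = (0.0100, 0.2000, 0.0800)
velocity change Δv = (-0.04500000, -0.04500000, -0.13000000)
F = m·Δv/dt = (-0.9000, -0.9000, -2.6000)

F = (-0.9000, -0.9000, -2.6000)
τ = (0.0100, 0.2000, 0.0800)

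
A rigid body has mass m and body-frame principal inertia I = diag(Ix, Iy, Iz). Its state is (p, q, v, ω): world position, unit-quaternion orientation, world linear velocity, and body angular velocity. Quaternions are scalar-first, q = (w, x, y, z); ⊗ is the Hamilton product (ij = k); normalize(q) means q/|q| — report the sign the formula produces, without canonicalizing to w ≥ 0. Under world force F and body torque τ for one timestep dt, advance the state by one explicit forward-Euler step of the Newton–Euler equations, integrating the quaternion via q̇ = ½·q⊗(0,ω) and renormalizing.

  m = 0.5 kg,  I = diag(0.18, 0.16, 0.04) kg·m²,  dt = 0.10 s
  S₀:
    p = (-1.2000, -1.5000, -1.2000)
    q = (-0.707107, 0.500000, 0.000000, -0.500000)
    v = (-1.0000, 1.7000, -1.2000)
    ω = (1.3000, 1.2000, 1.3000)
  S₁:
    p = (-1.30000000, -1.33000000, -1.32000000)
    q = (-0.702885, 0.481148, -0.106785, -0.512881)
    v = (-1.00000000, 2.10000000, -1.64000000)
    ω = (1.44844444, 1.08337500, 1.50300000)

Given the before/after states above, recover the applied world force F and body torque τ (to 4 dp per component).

F = (0.0000, 2.0000, -2.2000)
τ = (0.0800, 0.0500, 0.0500)

v₁ − v₀ = (0.00000000, 0.40000000, -0.44000000)
m·(v₁−v₀)/dt = (0.0000, 2.0000, -2.2000)
ω₁ − ω₀ = (0.14844444, -0.11662500, 0.20300000)
applied torque τ = (0.0800, 0.0500, 0.0500)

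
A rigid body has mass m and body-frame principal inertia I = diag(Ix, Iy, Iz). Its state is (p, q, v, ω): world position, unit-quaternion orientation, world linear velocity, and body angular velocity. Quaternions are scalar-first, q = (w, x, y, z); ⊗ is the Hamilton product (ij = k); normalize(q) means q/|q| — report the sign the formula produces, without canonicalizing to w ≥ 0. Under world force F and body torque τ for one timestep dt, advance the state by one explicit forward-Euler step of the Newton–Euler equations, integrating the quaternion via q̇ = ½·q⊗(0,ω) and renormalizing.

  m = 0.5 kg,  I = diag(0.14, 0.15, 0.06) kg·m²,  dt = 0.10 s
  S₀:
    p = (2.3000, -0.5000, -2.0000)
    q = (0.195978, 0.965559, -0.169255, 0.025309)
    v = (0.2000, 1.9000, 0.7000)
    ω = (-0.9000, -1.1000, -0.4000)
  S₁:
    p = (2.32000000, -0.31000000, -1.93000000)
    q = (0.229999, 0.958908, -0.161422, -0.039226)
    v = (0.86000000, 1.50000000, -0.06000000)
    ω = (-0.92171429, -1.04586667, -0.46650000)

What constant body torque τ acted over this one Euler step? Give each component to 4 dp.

rate change Δω = (-0.02171429, 0.05413333, -0.06650000)
gyro term ω₀×Iω₀ = (-0.0396, 0.0288, 0.0099)
τ = I·(Δω/dt) + ω₀×(Iω₀) = (-0.0700, 0.1100, -0.0300)

τ = (-0.0700, 0.1100, -0.0300)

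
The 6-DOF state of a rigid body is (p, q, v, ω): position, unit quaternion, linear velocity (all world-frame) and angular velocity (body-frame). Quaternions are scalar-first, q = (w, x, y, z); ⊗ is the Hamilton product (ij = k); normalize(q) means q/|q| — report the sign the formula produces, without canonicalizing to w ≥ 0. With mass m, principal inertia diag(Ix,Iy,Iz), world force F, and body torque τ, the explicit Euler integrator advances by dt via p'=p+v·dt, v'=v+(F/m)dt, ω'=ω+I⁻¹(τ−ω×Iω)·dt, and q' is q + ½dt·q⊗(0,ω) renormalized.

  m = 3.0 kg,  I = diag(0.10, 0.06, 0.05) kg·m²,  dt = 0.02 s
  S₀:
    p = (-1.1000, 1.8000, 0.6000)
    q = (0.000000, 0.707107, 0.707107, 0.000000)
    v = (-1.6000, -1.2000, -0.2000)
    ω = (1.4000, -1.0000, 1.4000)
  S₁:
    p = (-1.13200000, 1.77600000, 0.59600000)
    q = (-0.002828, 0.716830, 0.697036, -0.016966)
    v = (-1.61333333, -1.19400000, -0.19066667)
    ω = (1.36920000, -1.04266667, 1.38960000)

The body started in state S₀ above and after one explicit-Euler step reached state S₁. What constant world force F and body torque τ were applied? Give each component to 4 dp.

F = (-2.0000, 0.9000, 1.4000)
τ = (-0.1400, -0.0300, 0.0300)

Δv = v₁−v₀ = (-0.01333333, 0.00600000, 0.00933333)
applied force F = (-2.0000, 0.9000, 1.4000)
Δω = ω₁−ω₀ = (-0.03080000, -0.04266667, -0.01040000)
gyro term ω₀×Iω₀ = (0.0140, 0.0980, 0.0560)
I·α + gyro = (-0.1400, -0.0300, 0.0300)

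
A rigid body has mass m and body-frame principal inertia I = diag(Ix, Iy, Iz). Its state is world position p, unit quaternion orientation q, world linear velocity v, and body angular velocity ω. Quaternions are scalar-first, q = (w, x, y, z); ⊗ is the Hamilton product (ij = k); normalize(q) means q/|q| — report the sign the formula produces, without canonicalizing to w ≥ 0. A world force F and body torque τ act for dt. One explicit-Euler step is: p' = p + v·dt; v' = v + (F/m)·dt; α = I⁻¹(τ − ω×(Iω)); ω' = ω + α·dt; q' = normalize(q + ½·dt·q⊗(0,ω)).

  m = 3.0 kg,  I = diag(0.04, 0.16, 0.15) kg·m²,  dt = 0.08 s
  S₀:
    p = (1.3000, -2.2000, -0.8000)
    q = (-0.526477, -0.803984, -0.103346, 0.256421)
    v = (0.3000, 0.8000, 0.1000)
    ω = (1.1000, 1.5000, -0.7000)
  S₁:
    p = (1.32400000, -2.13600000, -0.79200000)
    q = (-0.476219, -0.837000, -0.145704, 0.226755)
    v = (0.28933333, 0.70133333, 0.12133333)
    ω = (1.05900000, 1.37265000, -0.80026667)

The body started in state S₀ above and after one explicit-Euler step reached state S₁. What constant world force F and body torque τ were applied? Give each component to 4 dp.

F = (-0.4000, -3.7000, 0.8000)
τ = (-0.0100, -0.1700, 0.0100)

rate change Δω = (-0.04100000, -0.12735000, -0.10026667)
τ = I·(Δω/dt) + ω₀×(Iω₀) = (-0.0100, -0.1700, 0.0100)
velocity change Δv = (-0.01066667, -0.09866667, 0.02133333)
F = m·Δv/dt = (-0.4000, -3.7000, 0.8000)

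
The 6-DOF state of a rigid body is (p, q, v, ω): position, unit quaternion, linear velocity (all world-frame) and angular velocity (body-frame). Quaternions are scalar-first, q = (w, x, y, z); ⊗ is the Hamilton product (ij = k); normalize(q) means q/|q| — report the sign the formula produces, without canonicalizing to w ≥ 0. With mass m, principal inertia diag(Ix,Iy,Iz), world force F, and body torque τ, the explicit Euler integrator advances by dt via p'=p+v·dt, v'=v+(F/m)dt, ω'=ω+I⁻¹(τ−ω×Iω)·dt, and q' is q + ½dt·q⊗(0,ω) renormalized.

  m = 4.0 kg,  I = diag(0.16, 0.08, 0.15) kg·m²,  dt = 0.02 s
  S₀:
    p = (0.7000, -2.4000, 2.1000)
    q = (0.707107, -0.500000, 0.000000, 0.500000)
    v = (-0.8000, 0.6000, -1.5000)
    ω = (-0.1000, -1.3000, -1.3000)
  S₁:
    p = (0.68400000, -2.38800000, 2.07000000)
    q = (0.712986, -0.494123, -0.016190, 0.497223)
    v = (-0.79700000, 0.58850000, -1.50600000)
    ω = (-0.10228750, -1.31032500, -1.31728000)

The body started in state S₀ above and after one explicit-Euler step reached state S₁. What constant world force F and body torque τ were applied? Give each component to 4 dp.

Δv = v₁−v₀ = (0.00300000, -0.01150000, -0.00600000)
applied force F = (0.6000, -2.3000, -1.2000)
ω₁ − ω₀ = (-0.00228750, -0.01032500, -0.01728000)
τ = I·(Δω/dt) + ω₀×(Iω₀) = (0.1000, -0.0400, -0.1400)

F = (0.6000, -2.3000, -1.2000)
τ = (0.1000, -0.0400, -0.1400)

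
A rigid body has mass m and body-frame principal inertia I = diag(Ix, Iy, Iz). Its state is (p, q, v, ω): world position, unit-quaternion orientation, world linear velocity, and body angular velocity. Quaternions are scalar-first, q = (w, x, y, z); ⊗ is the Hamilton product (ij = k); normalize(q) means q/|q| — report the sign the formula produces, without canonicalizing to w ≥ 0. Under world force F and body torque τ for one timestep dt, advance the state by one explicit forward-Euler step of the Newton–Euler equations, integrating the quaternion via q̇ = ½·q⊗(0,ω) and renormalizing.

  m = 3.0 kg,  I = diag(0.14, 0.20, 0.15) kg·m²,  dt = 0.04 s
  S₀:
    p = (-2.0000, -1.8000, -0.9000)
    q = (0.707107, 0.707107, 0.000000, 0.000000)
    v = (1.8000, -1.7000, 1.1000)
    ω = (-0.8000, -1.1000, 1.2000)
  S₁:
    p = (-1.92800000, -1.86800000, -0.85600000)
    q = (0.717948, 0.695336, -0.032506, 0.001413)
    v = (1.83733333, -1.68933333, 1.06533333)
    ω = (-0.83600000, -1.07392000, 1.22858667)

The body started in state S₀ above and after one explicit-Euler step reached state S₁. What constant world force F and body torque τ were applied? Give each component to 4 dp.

F = (2.8000, 0.8000, -2.6000)
τ = (-0.0600, 0.1400, 0.1600)

ω₁ − ω₀ = (-0.03600000, 0.02608000, 0.02858667)
precession coupling = (0.0660, 0.0096, 0.0528)
I·α + gyro = (-0.0600, 0.1400, 0.1600)
velocity change Δv = (0.03733333, 0.01066667, -0.03466667)
applied force F = (2.8000, 0.8000, -2.6000)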